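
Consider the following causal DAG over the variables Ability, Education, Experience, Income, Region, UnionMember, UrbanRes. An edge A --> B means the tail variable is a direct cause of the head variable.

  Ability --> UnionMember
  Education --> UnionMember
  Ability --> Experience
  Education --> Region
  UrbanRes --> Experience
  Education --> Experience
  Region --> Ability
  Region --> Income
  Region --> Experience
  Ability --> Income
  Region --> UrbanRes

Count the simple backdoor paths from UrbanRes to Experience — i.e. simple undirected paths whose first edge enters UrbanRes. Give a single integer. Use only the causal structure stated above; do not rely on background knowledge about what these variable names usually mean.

7

A backdoor path from UrbanRes to Experience is any simple undirected path whose first edge points into UrbanRes (i.e. leaves UrbanRes via a parent).
Parents of UrbanRes: {Region}.
Enumerating:
  P1: UrbanRes <- Region <- Education -> Experience
  P2: UrbanRes <- Region <- Education -> UnionMember <- Ability -> Experience
  P3: UrbanRes <- Region -> Ability -> Experience
  P4: UrbanRes <- Region -> Ability -> UnionMember <- Education -> Experience
  P5: UrbanRes <- Region -> Income <- Ability -> Experience
  P6: UrbanRes <- Region -> Income <- Ability -> UnionMember <- Education -> Experience
  P7: UrbanRes <- Region -> Experience
That exhausts the simple backdoor paths. Count: 7.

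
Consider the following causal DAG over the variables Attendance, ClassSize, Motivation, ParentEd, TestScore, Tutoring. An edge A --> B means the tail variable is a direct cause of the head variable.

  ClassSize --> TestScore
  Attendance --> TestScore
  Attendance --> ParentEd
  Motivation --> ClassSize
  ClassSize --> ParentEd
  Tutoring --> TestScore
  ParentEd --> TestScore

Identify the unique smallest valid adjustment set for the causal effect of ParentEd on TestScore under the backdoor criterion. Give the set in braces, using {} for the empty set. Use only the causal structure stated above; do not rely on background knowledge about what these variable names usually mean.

{Attendance, ClassSize}

Variables eligible for adjustment (non-descendants of ParentEd, excluding ParentEd and TestScore): {Attendance, ClassSize, Motivation, Tutoring}.
Backdoor paths from ParentEd to TestScore:
  P1: ParentEd <- Attendance -> TestScore
  P2: ParentEd <- ClassSize -> TestScore
The empty set is not sufficient: P1 (ParentEd <- Attendance -> TestScore) has no collider blocking it and no conditioned non-collider, so it is open.
Try {Attendance, ClassSize}:
  P1: blocked at fork node Attendance ∈ conditioning set.
  P2: blocked at fork node ClassSize ∈ conditioning set.
{Attendance, ClassSize} contains no descendant of ParentEd and blocks every backdoor path.
Every element of {Attendance, ClassSize} is needed (dropping Attendance leaves P1 open; dropping ClassSize leaves P2 open), so no proper subset is valid.
Among all size-2 subsets of the eligible variables, only {Attendance, ClassSize} blocks every backdoor path, so it is the unique smallest valid adjustment set.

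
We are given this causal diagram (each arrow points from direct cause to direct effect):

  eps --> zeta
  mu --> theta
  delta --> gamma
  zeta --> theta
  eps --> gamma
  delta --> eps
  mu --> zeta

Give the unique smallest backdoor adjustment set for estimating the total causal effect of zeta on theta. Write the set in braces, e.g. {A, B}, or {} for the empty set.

{mu}

Variables eligible for adjustment (non-descendants of zeta, excluding zeta and theta): {delta, eps, gamma, mu}.
Backdoor paths from zeta to theta:
  P1: zeta <- mu -> theta
The empty set is not sufficient: P1 (zeta <- mu -> theta) has no collider blocking it and no conditioned non-collider, so it is open.
Try {mu}:
  P1: blocked at fork node mu ∈ conditioning set.
{mu} contains no descendant of zeta and blocks every backdoor path.
No other singleton works — e.g. {delta} leaves P1 open — so {mu} is the unique smallest valid adjustment set.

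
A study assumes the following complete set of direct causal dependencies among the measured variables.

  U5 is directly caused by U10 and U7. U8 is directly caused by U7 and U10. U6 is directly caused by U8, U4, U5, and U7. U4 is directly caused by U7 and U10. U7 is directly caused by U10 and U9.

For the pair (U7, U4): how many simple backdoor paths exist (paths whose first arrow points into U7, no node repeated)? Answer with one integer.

3

A backdoor path from U7 to U4 is any simple undirected path whose first edge points into U7 (i.e. leaves U7 via a parent).
Parents of U7: {U10, U9}.
Enumerating:
  P1: U7 <- U10 -> U4
  P2: U7 <- U10 -> U5 -> U6 <- U4
  P3: U7 <- U10 -> U8 -> U6 <- U4
That exhausts the simple backdoor paths. Count: 3.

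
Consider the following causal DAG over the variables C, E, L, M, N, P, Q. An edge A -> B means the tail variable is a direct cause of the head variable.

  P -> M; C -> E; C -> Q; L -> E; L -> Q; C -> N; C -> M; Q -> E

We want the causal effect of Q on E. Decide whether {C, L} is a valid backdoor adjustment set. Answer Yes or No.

Yes

Backdoor paths from Q to E (paths whose first edge points into Q):
  P1: Q <- C -> E
  P2: Q <- L -> E
Condition 1 (no descendant of Q in the set): holds — descendants of Q are {E}; none are in {C, L}.
Condition 2 (every backdoor path blocked by {C, L}):
  P1: blocked at fork node C ∈ conditioning set.
  P2: blocked at fork node L ∈ conditioning set.
{C, L} satisfies the backdoor criterion.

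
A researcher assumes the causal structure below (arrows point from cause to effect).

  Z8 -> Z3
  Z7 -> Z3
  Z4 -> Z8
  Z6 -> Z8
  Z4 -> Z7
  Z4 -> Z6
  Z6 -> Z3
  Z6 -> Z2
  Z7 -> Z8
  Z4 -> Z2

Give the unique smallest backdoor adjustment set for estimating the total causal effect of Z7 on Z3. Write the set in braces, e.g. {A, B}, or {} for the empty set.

{Z4}

Variables eligible for adjustment (non-descendants of Z7, excluding Z7 and Z3): {Z2, Z4, Z6}.
Backdoor paths from Z7 to Z3:
  P1: Z7 <- Z4 -> Z6 -> Z8 -> Z3
  P2: Z7 <- Z4 -> Z6 -> Z3
  P3: Z7 <- Z4 -> Z8 <- Z6 -> Z3
  P4: Z7 <- Z4 -> Z8 -> Z3
  P5: Z7 <- Z4 -> Z2 <- Z6 -> Z8 -> Z3
  P6: Z7 <- Z4 -> Z2 <- Z6 -> Z3
The empty set is not sufficient: P1 (Z7 <- Z4 -> Z6 -> Z8 -> Z3) has no collider blocking it and no conditioned non-collider, so it is open.
Try {Z4}:
  P1: blocked at fork node Z4 ∈ conditioning set.
  P2: blocked at fork node Z4 ∈ conditioning set.
  P3: blocked at fork node Z4 ∈ conditioning set.
  P4: blocked at fork node Z4 ∈ conditioning set.
  P5: blocked at fork node Z4 ∈ conditioning set.
  P6: blocked at fork node Z4 ∈ conditioning set.
{Z4} contains no descendant of Z7 and blocks every backdoor path.
No other singleton works — e.g. {Z6} leaves P4 open — so {Z4} is the unique smallest valid adjustment set.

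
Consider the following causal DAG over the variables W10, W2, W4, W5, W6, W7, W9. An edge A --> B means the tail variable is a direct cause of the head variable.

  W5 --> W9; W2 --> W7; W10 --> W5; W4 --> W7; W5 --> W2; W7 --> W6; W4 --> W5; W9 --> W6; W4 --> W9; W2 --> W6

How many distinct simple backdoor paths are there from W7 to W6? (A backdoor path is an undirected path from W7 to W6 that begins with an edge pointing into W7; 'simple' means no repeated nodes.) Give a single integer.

7

A backdoor path from W7 to W6 is any simple undirected path whose first edge points into W7 (i.e. leaves W7 via a parent).
Parents of W7: {W2, W4}.
Enumerating:
  P1: W7 <- W4 -> W5 -> W2 -> W6
  P2: W7 <- W4 -> W5 -> W9 -> W6
  P3: W7 <- W4 -> W9 <- W5 -> W2 -> W6
  P4: W7 <- W4 -> W9 -> W6
  P5: W7 <- W2 <- W5 <- W4 -> W9 -> W6
  P6: W7 <- W2 <- W5 -> W9 -> W6
  P7: W7 <- W2 -> W6
That exhausts the simple backdoor paths. Count: 7.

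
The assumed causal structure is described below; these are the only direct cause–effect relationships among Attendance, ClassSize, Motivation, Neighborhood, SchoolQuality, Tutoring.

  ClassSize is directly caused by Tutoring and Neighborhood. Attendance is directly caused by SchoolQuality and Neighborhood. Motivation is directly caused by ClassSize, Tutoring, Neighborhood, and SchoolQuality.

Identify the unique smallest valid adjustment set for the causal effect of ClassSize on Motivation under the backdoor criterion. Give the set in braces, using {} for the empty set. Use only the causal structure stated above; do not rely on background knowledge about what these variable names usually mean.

Variables eligible for adjustment (non-descendants of ClassSize, excluding ClassSize and Motivation): {Attendance, Neighborhood, SchoolQuality, Tutoring}.
Backdoor paths from ClassSize to Motivation:
  P1: ClassSize <- Neighborhood -> Attendance <- SchoolQuality -> Motivation
  P2: ClassSize <- Neighborhood -> Motivation
  P3: ClassSize <- Tutoring -> Motivation
The empty set is not sufficient: P2 (ClassSize <- Neighborhood -> Motivation) has no collider blocking it and no conditioned non-collider, so it is open.
Try {Neighborhood, Tutoring}:
  P1: blocked at fork node Neighborhood ∈ conditioning set.
  P2: blocked at fork node Neighborhood ∈ conditioning set.
  P3: blocked at fork node Tutoring ∈ conditioning set.
{Neighborhood, Tutoring} contains no descendant of ClassSize and blocks every backdoor path.
Every element of {Neighborhood, Tutoring} is needed (dropping Neighborhood leaves P2 open; dropping Tutoring leaves P3 open), so no proper subset is valid.
Among all size-2 subsets of the eligible variables, only {Neighborhood, Tutoring} blocks every backdoor path, so it is the unique smallest valid adjustment set.

{Neighborhood, Tutoring}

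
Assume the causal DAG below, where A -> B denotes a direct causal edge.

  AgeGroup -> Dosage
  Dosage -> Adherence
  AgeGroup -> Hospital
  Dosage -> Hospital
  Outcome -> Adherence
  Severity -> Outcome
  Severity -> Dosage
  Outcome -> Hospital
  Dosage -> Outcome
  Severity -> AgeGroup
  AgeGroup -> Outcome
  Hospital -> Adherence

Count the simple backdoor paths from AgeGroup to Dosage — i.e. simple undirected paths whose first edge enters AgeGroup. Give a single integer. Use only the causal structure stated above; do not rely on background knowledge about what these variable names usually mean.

A backdoor path from AgeGroup to Dosage is any simple undirected path whose first edge points into AgeGroup (i.e. leaves AgeGroup via a parent).
Parents of AgeGroup: {Severity}.
Enumerating:
  P1: AgeGroup <- Severity -> Dosage
  P2: AgeGroup <- Severity -> Outcome <- Dosage
  P3: AgeGroup <- Severity -> Outcome -> Hospital <- Dosage
  P4: AgeGroup <- Severity -> Outcome -> Hospital -> Adherence <- Dosage
  P5: AgeGroup <- Severity -> Outcome -> Adherence <- Dosage
  P6: AgeGroup <- Severity -> Outcome -> Adherence <- Hospital <- Dosage
That exhausts the simple backdoor paths. Count: 6.

6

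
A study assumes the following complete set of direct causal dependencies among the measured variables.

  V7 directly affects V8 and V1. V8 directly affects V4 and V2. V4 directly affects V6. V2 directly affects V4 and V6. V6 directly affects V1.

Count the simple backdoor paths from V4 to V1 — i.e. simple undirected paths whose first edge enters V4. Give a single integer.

A backdoor path from V4 to V1 is any simple undirected path whose first edge points into V4 (i.e. leaves V4 via a parent).
Parents of V4: {V2, V8}.
Enumerating:
  P1: V4 <- V8 <- V7 -> V1
  P2: V4 <- V8 -> V2 -> V6 -> V1
  P3: V4 <- V2 <- V8 <- V7 -> V1
  P4: V4 <- V2 -> V6 -> V1
That exhausts the simple backdoor paths. Count: 4.

4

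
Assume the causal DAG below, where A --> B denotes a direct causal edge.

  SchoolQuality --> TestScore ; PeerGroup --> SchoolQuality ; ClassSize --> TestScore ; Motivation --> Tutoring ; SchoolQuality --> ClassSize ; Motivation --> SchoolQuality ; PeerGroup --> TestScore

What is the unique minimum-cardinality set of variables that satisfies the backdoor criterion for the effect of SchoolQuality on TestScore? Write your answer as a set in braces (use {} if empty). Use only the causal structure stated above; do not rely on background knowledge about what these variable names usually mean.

{PeerGroup}

Variables eligible for adjustment (non-descendants of SchoolQuality, excluding SchoolQuality and TestScore): {Motivation, PeerGroup, Tutoring}.
Backdoor paths from SchoolQuality to TestScore:
  P1: SchoolQuality <- PeerGroup -> TestScore
The empty set is not sufficient: P1 (SchoolQuality <- PeerGroup -> TestScore) has no collider blocking it and no conditioned non-collider, so it is open.
Try {PeerGroup}:
  P1: blocked at fork node PeerGroup ∈ conditioning set.
{PeerGroup} contains no descendant of SchoolQuality and blocks every backdoor path.
No other singleton works — e.g. {Motivation} leaves P1 open — so {PeerGroup} is the unique smallest valid adjustment set.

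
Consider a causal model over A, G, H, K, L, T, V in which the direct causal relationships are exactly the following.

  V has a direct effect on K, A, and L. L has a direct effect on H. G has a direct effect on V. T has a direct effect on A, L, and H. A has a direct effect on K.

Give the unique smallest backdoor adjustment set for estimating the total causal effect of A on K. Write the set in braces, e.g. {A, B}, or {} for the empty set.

{V}

Variables eligible for adjustment (non-descendants of A, excluding A and K): {G, H, L, T, V}.
Backdoor paths from A to K:
  P1: A <- T -> L <- V -> K
  P2: A <- T -> H <- L <- V -> K
  P3: A <- V -> K
The empty set is not sufficient: P3 (A <- V -> K) has no collider blocking it and no conditioned non-collider, so it is open.
Try {V}:
  P1: blocked at collider L (neither it nor any descendant is in the conditioning set).
  P2: blocked at collider H (neither it nor any descendant is in the conditioning set).
  P3: blocked at fork node V ∈ conditioning set.
{V} contains no descendant of A and blocks every backdoor path.
No other singleton works — e.g. {T} leaves P3 open — so {V} is the unique smallest valid adjustment set.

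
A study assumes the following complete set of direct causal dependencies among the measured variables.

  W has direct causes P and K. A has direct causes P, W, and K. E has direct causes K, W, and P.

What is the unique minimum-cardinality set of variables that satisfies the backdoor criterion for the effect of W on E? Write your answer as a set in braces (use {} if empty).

Variables eligible for adjustment (non-descendants of W, excluding W and E): {K, P}.
Backdoor paths from W to E:
  P1: W <- K -> A <- P -> E
  P2: W <- K -> E
  P3: W <- P -> A <- K -> E
  P4: W <- P -> E
The empty set is not sufficient: P2 (W <- K -> E) has no collider blocking it and no conditioned non-collider, so it is open.
Try {K, P}:
  P1: blocked at fork node K ∈ conditioning set.
  P2: blocked at fork node K ∈ conditioning set.
  P3: blocked at fork node P ∈ conditioning set.
  P4: blocked at fork node P ∈ conditioning set.
{K, P} contains no descendant of W and blocks every backdoor path.
Every element of {K, P} is needed (dropping K leaves P2 open; dropping P leaves P4 open), so no proper subset is valid.
Among all size-2 subsets of the eligible variables, only {K, P} blocks every backdoor path, so it is the unique smallest valid adjustment set.

{K, P}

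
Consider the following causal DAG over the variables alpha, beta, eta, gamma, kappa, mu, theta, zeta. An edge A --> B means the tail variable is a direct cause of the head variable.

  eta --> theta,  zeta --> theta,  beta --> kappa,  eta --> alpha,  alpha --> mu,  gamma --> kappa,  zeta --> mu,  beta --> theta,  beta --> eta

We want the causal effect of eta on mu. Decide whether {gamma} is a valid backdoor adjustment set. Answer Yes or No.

Yes

Backdoor paths from eta to mu (paths whose first edge points into eta):
  P1: eta <- beta -> theta <- zeta -> mu
Condition 1 (no descendant of eta in the set): holds — descendants of eta are {alpha, mu, theta}; none are in {gamma}.
Condition 2 (every backdoor path blocked by {gamma}):
  P1: blocked at collider theta (neither it nor any descendant is in the conditioning set).
{gamma} satisfies the backdoor criterion.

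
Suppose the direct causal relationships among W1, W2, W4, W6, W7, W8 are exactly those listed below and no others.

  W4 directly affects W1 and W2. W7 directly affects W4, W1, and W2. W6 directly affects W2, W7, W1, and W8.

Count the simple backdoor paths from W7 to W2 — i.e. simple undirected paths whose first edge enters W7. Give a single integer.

A backdoor path from W7 to W2 is any simple undirected path whose first edge points into W7 (i.e. leaves W7 via a parent).
Parents of W7: {W6}.
Enumerating:
  P1: W7 <- W6 -> W1 <- W4 -> W2
  P2: W7 <- W6 -> W2
That exhausts the simple backdoor paths. Count: 2.

2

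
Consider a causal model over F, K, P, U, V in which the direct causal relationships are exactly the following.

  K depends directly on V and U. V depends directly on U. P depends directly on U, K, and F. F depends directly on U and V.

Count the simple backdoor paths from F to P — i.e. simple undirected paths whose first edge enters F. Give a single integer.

7

A backdoor path from F to P is any simple undirected path whose first edge points into F (i.e. leaves F via a parent).
Parents of F: {U, V}.
Enumerating:
  P1: F <- U -> V -> K -> P
  P2: F <- U -> K -> P
  P3: F <- U -> P
  P4: F <- V <- U -> K -> P
  P5: F <- V <- U -> P
  P6: F <- V -> K <- U -> P
  P7: F <- V -> K -> P
That exhausts the simple backdoor paths. Count: 7.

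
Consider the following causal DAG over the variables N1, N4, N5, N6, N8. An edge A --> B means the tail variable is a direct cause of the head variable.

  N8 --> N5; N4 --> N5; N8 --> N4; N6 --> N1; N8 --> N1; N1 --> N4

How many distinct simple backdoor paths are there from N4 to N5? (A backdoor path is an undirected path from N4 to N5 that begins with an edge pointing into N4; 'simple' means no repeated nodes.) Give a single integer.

A backdoor path from N4 to N5 is any simple undirected path whose first edge points into N4 (i.e. leaves N4 via a parent).
Parents of N4: {N1, N8}.
Enumerating:
  P1: N4 <- N8 -> N5
  P2: N4 <- N1 <- N8 -> N5
That exhausts the simple backdoor paths. Count: 2.

2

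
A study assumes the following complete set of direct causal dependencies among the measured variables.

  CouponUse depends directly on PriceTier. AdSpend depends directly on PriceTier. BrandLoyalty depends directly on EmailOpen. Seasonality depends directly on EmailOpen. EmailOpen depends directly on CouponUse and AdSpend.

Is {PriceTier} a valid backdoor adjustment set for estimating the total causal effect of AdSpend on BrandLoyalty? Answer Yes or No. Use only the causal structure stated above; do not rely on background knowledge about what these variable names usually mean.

Backdoor paths from AdSpend to BrandLoyalty (paths whose first edge points into AdSpend):
  P1: AdSpend <- PriceTier -> CouponUse -> EmailOpen -> BrandLoyalty
Condition 1 (no descendant of AdSpend in the set): holds — descendants of AdSpend are {BrandLoyalty, EmailOpen, Seasonality}; none are in {PriceTier}.
Condition 2 (every backdoor path blocked by {PriceTier}):
  P1: blocked at fork node PriceTier ∈ conditioning set.
{PriceTier} satisfies the backdoor criterion.

Yes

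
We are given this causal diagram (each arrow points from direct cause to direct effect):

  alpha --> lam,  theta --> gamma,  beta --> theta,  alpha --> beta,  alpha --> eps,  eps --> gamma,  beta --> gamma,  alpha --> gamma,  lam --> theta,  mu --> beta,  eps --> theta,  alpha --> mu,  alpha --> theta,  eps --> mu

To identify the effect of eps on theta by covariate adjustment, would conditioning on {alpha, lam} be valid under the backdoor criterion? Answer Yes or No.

Backdoor paths from eps to theta (paths whose first edge points into eps):
  P1: eps <- alpha -> mu -> beta -> theta
  P2: eps <- alpha -> mu -> beta -> gamma <- theta
  P3: eps <- alpha -> beta -> theta
  P4: eps <- alpha -> beta -> gamma <- theta
  P5: eps <- alpha -> lam -> theta
  P6: eps <- alpha -> theta
  P7: eps <- alpha -> gamma <- beta -> theta
  P8: eps <- alpha -> gamma <- theta
Condition 1 (no descendant of eps in the set): holds — descendants of eps are {beta, gamma, mu, theta}; none are in {alpha, lam}.
Condition 2 (every backdoor path blocked by {alpha, lam}):
  P1: blocked at fork node alpha ∈ conditioning set.
  P2: blocked at fork node alpha ∈ conditioning set.
  P3: blocked at fork node alpha ∈ conditioning set.
  P4: blocked at fork node alpha ∈ conditioning set.
  P5: blocked at fork node alpha ∈ conditioning set.
  P6: blocked at fork node alpha ∈ conditioning set.
  P7: blocked at fork node alpha ∈ conditioning set.
  P8: blocked at fork node alpha ∈ conditioning set.
{alpha, lam} satisfies the backdoor criterion.

Yes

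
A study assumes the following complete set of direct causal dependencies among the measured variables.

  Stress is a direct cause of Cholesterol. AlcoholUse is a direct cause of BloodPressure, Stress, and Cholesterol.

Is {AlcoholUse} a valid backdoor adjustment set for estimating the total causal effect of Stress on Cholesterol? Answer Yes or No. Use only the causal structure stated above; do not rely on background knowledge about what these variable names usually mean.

Backdoor paths from Stress to Cholesterol (paths whose first edge points into Stress):
  P1: Stress <- AlcoholUse -> Cholesterol
Condition 1 (no descendant of Stress in the set): holds — descendants of Stress are {Cholesterol}; none are in {AlcoholUse}.
Condition 2 (every backdoor path blocked by {AlcoholUse}):
  P1: blocked at fork node AlcoholUse ∈ conditioning set.
{AlcoholUse} satisfies the backdoor criterion.

Yes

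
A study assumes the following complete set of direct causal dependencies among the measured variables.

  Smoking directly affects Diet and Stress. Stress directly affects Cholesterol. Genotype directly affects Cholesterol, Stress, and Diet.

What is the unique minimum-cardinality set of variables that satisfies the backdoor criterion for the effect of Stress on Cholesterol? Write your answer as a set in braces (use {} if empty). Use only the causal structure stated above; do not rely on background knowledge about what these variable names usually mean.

Variables eligible for adjustment (non-descendants of Stress, excluding Stress and Cholesterol): {Diet, Genotype, Smoking}.
Backdoor paths from Stress to Cholesterol:
  P1: Stress <- Smoking -> Diet <- Genotype -> Cholesterol
  P2: Stress <- Genotype -> Cholesterol
The empty set is not sufficient: P2 (Stress <- Genotype -> Cholesterol) has no collider blocking it and no conditioned non-collider, so it is open.
Try {Genotype}:
  P1: blocked at collider Diet (neither it nor any descendant is in the conditioning set).
  P2: blocked at fork node Genotype ∈ conditioning set.
{Genotype} contains no descendant of Stress and blocks every backdoor path.
No other singleton works — e.g. {Smoking} leaves P2 open — so {Genotype} is the unique smallest valid adjustment set.

{Genotype}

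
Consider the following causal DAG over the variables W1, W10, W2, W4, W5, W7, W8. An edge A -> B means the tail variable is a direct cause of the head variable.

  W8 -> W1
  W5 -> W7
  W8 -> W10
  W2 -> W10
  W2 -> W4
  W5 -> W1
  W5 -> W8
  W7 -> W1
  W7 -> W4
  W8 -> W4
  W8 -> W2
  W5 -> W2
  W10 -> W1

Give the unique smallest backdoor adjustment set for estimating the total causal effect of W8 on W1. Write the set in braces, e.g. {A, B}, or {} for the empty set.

Variables eligible for adjustment (non-descendants of W8, excluding W8 and W1): {W5, W7}.
Backdoor paths from W8 to W1:
  P1: W8 <- W5 -> W2 -> W10 -> W1
  P2: W8 <- W5 -> W2 -> W4 <- W7 -> W1
  P3: W8 <- W5 -> W7 -> W4 <- W2 -> W10 -> W1
  P4: W8 <- W5 -> W7 -> W1
  P5: W8 <- W5 -> W1
The empty set is not sufficient: P1 (W8 <- W5 -> W2 -> W10 -> W1) has no collider blocking it and no conditioned non-collider, so it is open.
Try {W5}:
  P1: blocked at fork node W5 ∈ conditioning set.
  P2: blocked at fork node W5 ∈ conditioning set.
  P3: blocked at fork node W5 ∈ conditioning set.
  P4: blocked at fork node W5 ∈ conditioning set.
  P5: blocked at fork node W5 ∈ conditioning set.
{W5} contains no descendant of W8 and blocks every backdoor path.
No other singleton works — e.g. {W7} leaves P1 open — so {W5} is the unique smallest valid adjustment set.

{W5}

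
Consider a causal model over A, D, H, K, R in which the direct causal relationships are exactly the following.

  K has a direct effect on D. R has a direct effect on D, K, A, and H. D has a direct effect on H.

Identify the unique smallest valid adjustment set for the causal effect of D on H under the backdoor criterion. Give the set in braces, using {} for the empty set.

{R}

Variables eligible for adjustment (non-descendants of D, excluding D and H): {A, K, R}.
Backdoor paths from D to H:
  P1: D <- R -> H
  P2: D <- K <- R -> H
The empty set is not sufficient: P1 (D <- R -> H) has no collider blocking it and no conditioned non-collider, so it is open.
Try {R}:
  P1: blocked at fork node R ∈ conditioning set.
  P2: blocked at fork node R ∈ conditioning set.
{R} contains no descendant of D and blocks every backdoor path.
No other singleton works — e.g. {K} leaves P1 open — so {R} is the unique smallest valid adjustment set.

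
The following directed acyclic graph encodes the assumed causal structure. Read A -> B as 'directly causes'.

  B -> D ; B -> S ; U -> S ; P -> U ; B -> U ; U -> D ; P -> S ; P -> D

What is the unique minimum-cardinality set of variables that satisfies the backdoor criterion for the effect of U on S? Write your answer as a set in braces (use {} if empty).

Variables eligible for adjustment (non-descendants of U, excluding U and S): {B, P}.
Backdoor paths from U to S:
  P1: U <- P -> S
  P2: U <- P -> D <- B -> S
  P3: U <- B -> S
  P4: U <- B -> D <- P -> S
The empty set is not sufficient: P1 (U <- P -> S) has no collider blocking it and no conditioned non-collider, so it is open.
Try {B, P}:
  P1: blocked at fork node P ∈ conditioning set.
  P2: blocked at fork node P ∈ conditioning set.
  P3: blocked at fork node B ∈ conditioning set.
  P4: blocked at fork node B ∈ conditioning set.
{B, P} contains no descendant of U and blocks every backdoor path.
Every element of {B, P} is needed (dropping B leaves P3 open; dropping P leaves P1 open), so no proper subset is valid.
Among all size-2 subsets of the eligible variables, only {B, P} blocks every backdoor path, so it is the unique smallest valid adjustment set.

{B, P}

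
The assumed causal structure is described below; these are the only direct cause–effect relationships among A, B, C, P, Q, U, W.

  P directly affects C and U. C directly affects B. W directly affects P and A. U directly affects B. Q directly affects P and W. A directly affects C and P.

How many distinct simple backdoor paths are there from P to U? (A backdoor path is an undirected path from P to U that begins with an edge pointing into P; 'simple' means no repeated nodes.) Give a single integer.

3

A backdoor path from P to U is any simple undirected path whose first edge points into P (i.e. leaves P via a parent).
Parents of P: {A, Q, W}.
Enumerating:
  P1: P <- Q -> W -> A -> C -> B <- U
  P2: P <- W -> A -> C -> B <- U
  P3: P <- A -> C -> B <- U
That exhausts the simple backdoor paths. Count: 3.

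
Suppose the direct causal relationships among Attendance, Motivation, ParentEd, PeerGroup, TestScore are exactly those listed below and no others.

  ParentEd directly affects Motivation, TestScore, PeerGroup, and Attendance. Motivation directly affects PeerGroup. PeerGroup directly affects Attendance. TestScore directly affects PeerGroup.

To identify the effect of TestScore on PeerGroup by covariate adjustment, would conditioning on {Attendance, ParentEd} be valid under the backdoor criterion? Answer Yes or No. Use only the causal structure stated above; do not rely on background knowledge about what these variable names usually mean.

Backdoor paths from TestScore to PeerGroup (paths whose first edge points into TestScore):
  P1: TestScore <- ParentEd -> Motivation -> PeerGroup
  P2: TestScore <- ParentEd -> PeerGroup
  P3: TestScore <- ParentEd -> Attendance <- PeerGroup
Condition 1 (no descendant of TestScore in the set): FAILS — Attendance is a descendant of TestScore.
Condition 2 (every backdoor path blocked by {Attendance, ParentEd}):
  P1: blocked at fork node ParentEd ∈ conditioning set.
  P2: blocked at fork node ParentEd ∈ conditioning set.
  P3: blocked at fork node ParentEd ∈ conditioning set.
{Attendance, ParentEd} does not satisfy the backdoor criterion.

No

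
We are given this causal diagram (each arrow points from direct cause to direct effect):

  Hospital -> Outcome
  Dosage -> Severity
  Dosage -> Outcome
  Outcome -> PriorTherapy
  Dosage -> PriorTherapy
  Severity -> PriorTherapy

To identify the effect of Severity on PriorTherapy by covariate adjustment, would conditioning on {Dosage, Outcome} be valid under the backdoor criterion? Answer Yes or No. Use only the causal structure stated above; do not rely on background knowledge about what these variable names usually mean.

Yes

Backdoor paths from Severity to PriorTherapy (paths whose first edge points into Severity):
  P1: Severity <- Dosage -> Outcome -> PriorTherapy
  P2: Severity <- Dosage -> PriorTherapy
Condition 1 (no descendant of Severity in the set): holds — descendants of Severity are {PriorTherapy}; none are in {Dosage, Outcome}.
Condition 2 (every backdoor path blocked by {Dosage, Outcome}):
  P1: blocked at fork node Dosage ∈ conditioning set.
  P2: blocked at fork node Dosage ∈ conditioning set.
{Dosage, Outcome} satisfies the backdoor criterion.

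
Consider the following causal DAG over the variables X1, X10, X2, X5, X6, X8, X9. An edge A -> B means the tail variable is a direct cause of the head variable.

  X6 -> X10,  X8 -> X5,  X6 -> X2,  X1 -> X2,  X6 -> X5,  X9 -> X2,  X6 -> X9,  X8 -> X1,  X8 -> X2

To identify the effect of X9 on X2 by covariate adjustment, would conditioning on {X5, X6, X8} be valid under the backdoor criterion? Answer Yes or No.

Backdoor paths from X9 to X2 (paths whose first edge points into X9):
  P1: X9 <- X6 -> X5 <- X8 -> X1 -> X2
  P2: X9 <- X6 -> X5 <- X8 -> X2
  P3: X9 <- X6 -> X2
Condition 1 (no descendant of X9 in the set): holds — descendants of X9 are {X2}; none are in {X5, X6, X8}.
Condition 2 (every backdoor path blocked by {X5, X6, X8}):
  P1: blocked at fork node X6 ∈ conditioning set.
  P2: blocked at fork node X6 ∈ conditioning set.
  P3: blocked at fork node X6 ∈ conditioning set.
{X5, X6, X8} satisfies the backdoor criterion.

Yes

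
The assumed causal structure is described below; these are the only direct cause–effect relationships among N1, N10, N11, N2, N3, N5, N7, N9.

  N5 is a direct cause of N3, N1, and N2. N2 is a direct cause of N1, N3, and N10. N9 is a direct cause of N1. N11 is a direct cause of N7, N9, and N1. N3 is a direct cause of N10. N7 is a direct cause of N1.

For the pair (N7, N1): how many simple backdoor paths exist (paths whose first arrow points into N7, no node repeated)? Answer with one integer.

A backdoor path from N7 to N1 is any simple undirected path whose first edge points into N7 (i.e. leaves N7 via a parent).
Parents of N7: {N11}.
Enumerating:
  P1: N7 <- N11 -> N9 -> N1
  P2: N7 <- N11 -> N1
That exhausts the simple backdoor paths. Count: 2.

2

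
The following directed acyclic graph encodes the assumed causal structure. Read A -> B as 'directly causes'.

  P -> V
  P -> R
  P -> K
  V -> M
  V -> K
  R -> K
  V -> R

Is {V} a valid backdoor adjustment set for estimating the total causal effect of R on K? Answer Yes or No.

No

Backdoor paths from R to K (paths whose first edge points into R):
  P1: R <- P -> V -> K
  P2: R <- P -> K
  P3: R <- V <- P -> K
  P4: R <- V -> K
Condition 1 (no descendant of R in the set): holds — descendants of R are {K}; none are in {V}.
Condition 2 (every backdoor path blocked by {V}):
  P1: blocked at chain node V ∈ conditioning set.
  P2: open — no interior node is in the conditioning set.
  P3: blocked at chain node V ∈ conditioning set.
  P4: blocked at fork node V ∈ conditioning set.
{V} does not satisfy the backdoor criterion.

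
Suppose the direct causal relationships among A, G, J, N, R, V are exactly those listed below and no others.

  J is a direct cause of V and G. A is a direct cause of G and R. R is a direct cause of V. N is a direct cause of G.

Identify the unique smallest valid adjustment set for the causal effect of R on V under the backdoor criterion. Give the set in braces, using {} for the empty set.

{}

Variables eligible for adjustment (non-descendants of R, excluding R and V): {A, G, J, N}.
Backdoor paths from R to V:
  P1: R <- A -> G <- J -> V
Each backdoor path contains an unconditioned collider, so every path is already blocked with the empty conditioning set:
  P1: blocked at collider G (neither it nor any descendant is in the conditioning set).
The empty set is therefore the unique smallest valid set.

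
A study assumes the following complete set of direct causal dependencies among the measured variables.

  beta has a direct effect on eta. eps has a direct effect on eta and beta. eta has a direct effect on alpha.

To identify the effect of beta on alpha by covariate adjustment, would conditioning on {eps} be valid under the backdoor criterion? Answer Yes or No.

Yes

Backdoor paths from beta to alpha (paths whose first edge points into beta):
  P1: beta <- eps -> eta -> alpha
Condition 1 (no descendant of beta in the set): holds — descendants of beta are {alpha, eta}; none are in {eps}.
Condition 2 (every backdoor path blocked by {eps}):
  P1: blocked at fork node eps ∈ conditioning set.
{eps} satisfies the backdoor criterion.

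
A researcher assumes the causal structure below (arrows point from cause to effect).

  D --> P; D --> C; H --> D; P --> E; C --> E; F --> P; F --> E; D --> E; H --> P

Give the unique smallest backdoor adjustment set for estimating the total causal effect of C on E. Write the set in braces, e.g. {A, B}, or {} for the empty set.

Variables eligible for adjustment (non-descendants of C, excluding C and E): {D, F, H, P}.
Backdoor paths from C to E:
  P1: C <- D <- H -> P <- F -> E
  P2: C <- D <- H -> P -> E
  P3: C <- D -> P <- F -> E
  P4: C <- D -> P -> E
  P5: C <- D -> E
The empty set is not sufficient: P2 (C <- D <- H -> P -> E) has no collider blocking it and no conditioned non-collider, so it is open.
Try {D}:
  P1: blocked at chain node D ∈ conditioning set.
  P2: blocked at chain node D ∈ conditioning set.
  P3: blocked at fork node D ∈ conditioning set.
  P4: blocked at fork node D ∈ conditioning set.
  P5: blocked at fork node D ∈ conditioning set.
{D} contains no descendant of C and blocks every backdoor path.
No other singleton works — e.g. {H} leaves P4 open — so {D} is the unique smallest valid adjustment set.

{D}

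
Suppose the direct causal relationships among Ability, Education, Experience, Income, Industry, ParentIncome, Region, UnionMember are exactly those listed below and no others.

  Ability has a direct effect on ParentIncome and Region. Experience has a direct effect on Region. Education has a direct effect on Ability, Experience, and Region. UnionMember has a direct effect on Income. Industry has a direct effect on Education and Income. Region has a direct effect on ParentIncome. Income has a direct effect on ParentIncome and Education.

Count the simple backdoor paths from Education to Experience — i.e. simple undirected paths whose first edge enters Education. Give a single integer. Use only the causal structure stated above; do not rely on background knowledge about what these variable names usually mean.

4

A backdoor path from Education to Experience is any simple undirected path whose first edge points into Education (i.e. leaves Education via a parent).
Parents of Education: {Income, Industry}.
Enumerating:
  P1: Education <- Industry -> Income -> ParentIncome <- Ability -> Region <- Experience
  P2: Education <- Industry -> Income -> ParentIncome <- Region <- Experience
  P3: Education <- Income -> ParentIncome <- Ability -> Region <- Experience
  P4: Education <- Income -> ParentIncome <- Region <- Experience
That exhausts the simple backdoor paths. Count: 4.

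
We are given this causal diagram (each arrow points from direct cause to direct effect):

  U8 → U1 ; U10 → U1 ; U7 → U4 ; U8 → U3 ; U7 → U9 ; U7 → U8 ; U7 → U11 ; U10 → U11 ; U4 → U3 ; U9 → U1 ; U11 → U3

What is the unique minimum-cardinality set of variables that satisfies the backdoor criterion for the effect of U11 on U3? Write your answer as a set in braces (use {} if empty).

Variables eligible for adjustment (non-descendants of U11, excluding U11 and U3): {U1, U10, U4, U7, U8, U9}.
Backdoor paths from U11 to U3:
  P1: U11 <- U10 -> U1 <- U9 <- U7 -> U4 -> U3
  P2: U11 <- U10 -> U1 <- U9 <- U7 -> U8 -> U3
  P3: U11 <- U10 -> U1 <- U8 <- U7 -> U4 -> U3
  P4: U11 <- U10 -> U1 <- U8 -> U3
  P5: U11 <- U7 -> U9 -> U1 <- U8 -> U3
  P6: U11 <- U7 -> U4 -> U3
  P7: U11 <- U7 -> U8 -> U3
The empty set is not sufficient: P6 (U11 <- U7 -> U4 -> U3) has no collider blocking it and no conditioned non-collider, so it is open.
Try {U7}:
  P1: blocked at collider U1 (neither it nor any descendant is in the conditioning set).
  P2: blocked at collider U1 (neither it nor any descendant is in the conditioning set).
  P3: blocked at collider U1 (neither it nor any descendant is in the conditioning set).
  P4: blocked at collider U1 (neither it nor any descendant is in the conditioning set).
  P5: blocked at fork node U7 ∈ conditioning set.
  P6: blocked at fork node U7 ∈ conditioning set.
  P7: blocked at fork node U7 ∈ conditioning set.
{U7} contains no descendant of U11 and blocks every backdoor path.
No other singleton works — e.g. {U10} leaves P6 open — so {U7} is the unique smallest valid adjustment set.

{U7}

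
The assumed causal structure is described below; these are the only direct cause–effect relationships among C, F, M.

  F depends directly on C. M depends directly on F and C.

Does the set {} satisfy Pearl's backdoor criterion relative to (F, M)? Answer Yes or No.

No

Backdoor paths from F to M (paths whose first edge points into F):
  P1: F <- C -> M
Condition 1 (no descendant of F in the set): holds — descendants of F are {M}; none are in {}.
Condition 2 (every backdoor path blocked by {}):
  P1: open — no interior node is in the conditioning set.
{} does not satisfy the backdoor criterion.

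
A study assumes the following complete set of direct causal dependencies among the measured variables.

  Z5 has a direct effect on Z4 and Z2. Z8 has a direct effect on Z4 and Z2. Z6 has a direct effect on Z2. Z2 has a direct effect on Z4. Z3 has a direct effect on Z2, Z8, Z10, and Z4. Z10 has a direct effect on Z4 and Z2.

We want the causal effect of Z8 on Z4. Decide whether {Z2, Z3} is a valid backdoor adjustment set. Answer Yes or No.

Backdoor paths from Z8 to Z4 (paths whose first edge points into Z8):
  P1: Z8 <- Z3 -> Z10 -> Z2 <- Z5 -> Z4
  P2: Z8 <- Z3 -> Z10 -> Z2 -> Z4
  P3: Z8 <- Z3 -> Z10 -> Z4
  P4: Z8 <- Z3 -> Z2 <- Z5 -> Z4
  P5: Z8 <- Z3 -> Z2 <- Z10 -> Z4
  P6: Z8 <- Z3 -> Z2 -> Z4
  P7: Z8 <- Z3 -> Z4
Condition 1 (no descendant of Z8 in the set): FAILS — Z2 is a descendant of Z8.
Condition 2 (every backdoor path blocked by {Z2, Z3}):
  P1: blocked at fork node Z3 ∈ conditioning set.
  P2: blocked at fork node Z3 ∈ conditioning set.
  P3: blocked at fork node Z3 ∈ conditioning set.
  P4: blocked at fork node Z3 ∈ conditioning set.
  P5: blocked at fork node Z3 ∈ conditioning set.
  P6: blocked at fork node Z3 ∈ conditioning set.
  P7: blocked at fork node Z3 ∈ conditioning set.
{Z2, Z3} does not satisfy the backdoor criterion.

No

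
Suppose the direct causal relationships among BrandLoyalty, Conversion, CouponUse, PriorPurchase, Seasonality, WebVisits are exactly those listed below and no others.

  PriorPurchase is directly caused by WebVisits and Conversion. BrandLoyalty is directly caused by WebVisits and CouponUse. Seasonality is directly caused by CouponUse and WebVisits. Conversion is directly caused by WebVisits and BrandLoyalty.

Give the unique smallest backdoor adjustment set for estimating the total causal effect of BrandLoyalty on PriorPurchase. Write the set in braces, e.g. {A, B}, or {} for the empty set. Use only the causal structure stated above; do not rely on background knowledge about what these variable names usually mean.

Variables eligible for adjustment (non-descendants of BrandLoyalty, excluding BrandLoyalty and PriorPurchase): {CouponUse, Seasonality, WebVisits}.
Backdoor paths from BrandLoyalty to PriorPurchase:
  P1: BrandLoyalty <- CouponUse -> Seasonality <- WebVisits -> Conversion -> PriorPurchase
  P2: BrandLoyalty <- CouponUse -> Seasonality <- WebVisits -> PriorPurchase
  P3: BrandLoyalty <- WebVisits -> Conversion -> PriorPurchase
  P4: BrandLoyalty <- WebVisits -> PriorPurchase
The empty set is not sufficient: P3 (BrandLoyalty <- WebVisits -> Conversion -> PriorPurchase) has no collider blocking it and no conditioned non-collider, so it is open.
Try {WebVisits}:
  P1: blocked at collider Seasonality (neither it nor any descendant is in the conditioning set).
  P2: blocked at collider Seasonality (neither it nor any descendant is in the conditioning set).
  P3: blocked at fork node WebVisits ∈ conditioning set.
  P4: blocked at fork node WebVisits ∈ conditioning set.
{WebVisits} contains no descendant of BrandLoyalty and blocks every backdoor path.
No other singleton works — e.g. {CouponUse} leaves P3 open — so {WebVisits} is the unique smallest valid adjustment set.

{WebVisits}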